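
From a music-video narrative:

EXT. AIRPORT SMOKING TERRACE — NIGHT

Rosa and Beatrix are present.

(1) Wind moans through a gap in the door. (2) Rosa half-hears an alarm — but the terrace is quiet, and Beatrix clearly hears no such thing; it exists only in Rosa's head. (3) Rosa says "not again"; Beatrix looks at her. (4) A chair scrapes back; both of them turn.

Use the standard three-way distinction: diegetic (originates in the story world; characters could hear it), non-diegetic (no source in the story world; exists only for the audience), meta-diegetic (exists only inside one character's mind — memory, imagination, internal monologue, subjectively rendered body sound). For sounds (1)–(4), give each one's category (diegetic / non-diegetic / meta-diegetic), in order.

(1) ambient/room sound belonging to the story's physical space → diegetic.
(2) is meta-diegetic: the sound is imagined by Rosa; nothing in the story world is producing it and Beatrix can't hear it.
(3) is diegetic: on-screen dialogue — Rosa speaks and Beatrix is there to hear.
(4) the sound comes from a chair physically present in the location → diegetic.

diegetic, meta-diegetic, diegetic, diegetic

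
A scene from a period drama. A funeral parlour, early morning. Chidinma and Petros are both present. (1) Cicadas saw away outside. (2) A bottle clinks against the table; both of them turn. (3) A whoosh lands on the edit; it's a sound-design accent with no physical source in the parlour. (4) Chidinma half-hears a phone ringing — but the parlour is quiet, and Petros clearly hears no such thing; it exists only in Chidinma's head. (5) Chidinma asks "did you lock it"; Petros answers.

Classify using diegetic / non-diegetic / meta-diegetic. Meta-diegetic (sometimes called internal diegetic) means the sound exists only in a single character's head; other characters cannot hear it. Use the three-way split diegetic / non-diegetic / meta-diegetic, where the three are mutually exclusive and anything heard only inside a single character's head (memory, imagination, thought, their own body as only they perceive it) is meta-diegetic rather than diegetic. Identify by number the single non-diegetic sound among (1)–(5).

3

(1) ambient/room sound belonging to the story's physical space → diegetic.
Sound (2): a bottle is a real object/event in the scene's world, so diegetic.
(3) is non-diegetic: an editorial stinger — it belongs to the cut, not the story world.
(4) is meta-diegetic: Chidinma alone 'hears' it — an imagined sound, not present in the space.
Sound (5): on-screen dialogue — Chidinma speaks and Petros is there to hear, so diegetic.
Only (3) is non-diegetic.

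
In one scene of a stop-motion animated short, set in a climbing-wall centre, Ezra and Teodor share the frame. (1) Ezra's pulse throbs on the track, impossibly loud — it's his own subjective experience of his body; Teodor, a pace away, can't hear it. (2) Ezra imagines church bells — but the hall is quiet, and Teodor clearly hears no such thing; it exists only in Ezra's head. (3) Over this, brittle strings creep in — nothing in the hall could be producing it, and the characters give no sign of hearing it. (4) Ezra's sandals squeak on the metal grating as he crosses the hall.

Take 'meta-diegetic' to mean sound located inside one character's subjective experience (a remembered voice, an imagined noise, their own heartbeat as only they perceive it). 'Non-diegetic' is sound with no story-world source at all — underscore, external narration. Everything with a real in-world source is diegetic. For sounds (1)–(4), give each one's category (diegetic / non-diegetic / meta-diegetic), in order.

(1) is meta-diegetic: a subjective body sound — Ezra's private perception, inaudible to Teodor.
Sound (2): Ezra alone 'hears' it — an imagined sound, not present in the space, so meta-diegetic.
(3) nothing in the hall produces it and the characters don't hear it — pure soundtrack → non-diegetic.
(4) is diegetic: a character's body making contact with the set — an in-world sound.

meta-diegetic, meta-diegetic, non-diegetic, diegetic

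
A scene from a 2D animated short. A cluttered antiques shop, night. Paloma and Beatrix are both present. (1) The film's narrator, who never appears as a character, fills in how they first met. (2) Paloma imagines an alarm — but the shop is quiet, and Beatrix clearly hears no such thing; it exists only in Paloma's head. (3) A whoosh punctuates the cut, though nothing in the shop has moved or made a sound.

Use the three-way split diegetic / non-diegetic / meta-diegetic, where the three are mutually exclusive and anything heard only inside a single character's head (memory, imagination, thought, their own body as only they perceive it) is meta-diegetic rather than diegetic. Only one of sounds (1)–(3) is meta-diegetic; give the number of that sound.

2

(1) is non-diegetic: the narrator exists outside the story world, addressing only the audience.
(2) is meta-diegetic: Paloma alone 'hears' it — an imagined sound, not present in the space.
Sound (3): an editorial stinger — it belongs to the cut, not the story world, so non-diegetic.
Only (2) is meta-diegetic.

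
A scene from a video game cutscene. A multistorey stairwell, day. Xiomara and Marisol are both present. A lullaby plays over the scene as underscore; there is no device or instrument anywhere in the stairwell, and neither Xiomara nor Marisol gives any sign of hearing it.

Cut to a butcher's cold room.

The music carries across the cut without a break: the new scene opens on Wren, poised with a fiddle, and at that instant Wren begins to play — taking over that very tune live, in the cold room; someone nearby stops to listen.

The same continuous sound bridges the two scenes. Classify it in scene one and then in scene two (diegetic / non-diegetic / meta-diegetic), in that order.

Scene one: there's no in-world source anywhere and no character hears it — underscore for the audience only → non-diegetic.
Scene two: from the moment Wren starts playing, the tune is being performed on a fiddle inside the story world and another character hears it → diegetic.

non-diegetic, diegetic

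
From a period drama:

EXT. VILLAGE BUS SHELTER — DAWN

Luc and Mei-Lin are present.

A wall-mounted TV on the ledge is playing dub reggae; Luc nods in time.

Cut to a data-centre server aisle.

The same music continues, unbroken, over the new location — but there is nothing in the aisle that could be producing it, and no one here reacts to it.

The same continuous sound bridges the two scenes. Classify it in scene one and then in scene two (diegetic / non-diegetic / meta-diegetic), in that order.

diegetic, non-diegetic

Scene one: a wall-mounted TV is an on-screen source and Luc reacts to it → diegetic.
Scene two: there is no source in the aisle and no one hears it — it's now underscore → non-diegetic.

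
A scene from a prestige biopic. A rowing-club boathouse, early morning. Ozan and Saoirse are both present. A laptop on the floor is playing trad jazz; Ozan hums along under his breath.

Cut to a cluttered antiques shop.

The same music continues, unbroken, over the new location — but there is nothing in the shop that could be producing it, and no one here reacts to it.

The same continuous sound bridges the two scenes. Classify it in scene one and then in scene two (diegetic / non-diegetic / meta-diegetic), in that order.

diegetic, non-diegetic

Scene one: a laptop is an on-screen source and Ozan reacts to it → diegetic.
Scene two: there is no source in the shop and no one hears it — it's now underscore → non-diegetic.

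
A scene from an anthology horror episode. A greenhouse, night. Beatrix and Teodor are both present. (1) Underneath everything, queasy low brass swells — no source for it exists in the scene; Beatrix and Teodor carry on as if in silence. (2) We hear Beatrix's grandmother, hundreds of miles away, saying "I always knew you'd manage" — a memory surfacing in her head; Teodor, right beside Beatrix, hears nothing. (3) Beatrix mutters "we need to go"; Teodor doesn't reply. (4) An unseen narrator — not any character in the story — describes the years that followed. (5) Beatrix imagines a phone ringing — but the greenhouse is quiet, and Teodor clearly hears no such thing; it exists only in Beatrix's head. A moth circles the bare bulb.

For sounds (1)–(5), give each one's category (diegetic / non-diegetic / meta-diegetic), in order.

non-diegetic, meta-diegetic, diegetic, non-diegetic, meta-diegetic

(1) nothing in the greenhouse produces it and the characters don't hear it — pure soundtrack → non-diegetic.
(2) a remembered line, private to Beatrix — not present in the room, not audible to Teodor → meta-diegetic.
(3) is diegetic: on-screen dialogue — Beatrix speaks and Teodor is there to hear.
(4) is non-diegetic: external voice-over — not a character, not heard by anyone in the scene.
(5) subjective to Beatrix: the greenhouse is silent and Teodor hears nothing → meta-diegetic.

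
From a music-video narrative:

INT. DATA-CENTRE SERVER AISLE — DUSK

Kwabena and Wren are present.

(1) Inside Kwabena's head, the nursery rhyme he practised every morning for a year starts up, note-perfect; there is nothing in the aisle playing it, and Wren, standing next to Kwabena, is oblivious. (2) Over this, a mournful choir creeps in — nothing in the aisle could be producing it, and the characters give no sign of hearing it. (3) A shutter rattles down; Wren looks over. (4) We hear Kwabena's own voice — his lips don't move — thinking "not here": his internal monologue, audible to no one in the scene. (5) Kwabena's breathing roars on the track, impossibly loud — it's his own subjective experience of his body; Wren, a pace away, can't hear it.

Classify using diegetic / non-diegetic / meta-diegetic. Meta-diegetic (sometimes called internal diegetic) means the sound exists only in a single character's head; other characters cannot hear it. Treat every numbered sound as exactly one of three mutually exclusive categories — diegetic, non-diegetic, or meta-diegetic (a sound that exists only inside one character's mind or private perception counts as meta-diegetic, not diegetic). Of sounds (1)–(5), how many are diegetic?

1

Sound (1): the music is a memory playing inside Kwabena's mind alone; no real-world source, Wren can't hear it, so meta-diegetic.
(2) it has no source in the story world and no character can hear it — it's underscore → non-diegetic.
(3) the sound comes from a shutter physically present in the location → diegetic.
(4) it's Kwabena's unspoken thought, heard only by the audience via his subjectivity → meta-diegetic.
(5) is meta-diegetic: it's Kwabena's internal bodily sensation rendered as sound; only Kwabena 'hears' it.
Diegetic: (3) — that's 1.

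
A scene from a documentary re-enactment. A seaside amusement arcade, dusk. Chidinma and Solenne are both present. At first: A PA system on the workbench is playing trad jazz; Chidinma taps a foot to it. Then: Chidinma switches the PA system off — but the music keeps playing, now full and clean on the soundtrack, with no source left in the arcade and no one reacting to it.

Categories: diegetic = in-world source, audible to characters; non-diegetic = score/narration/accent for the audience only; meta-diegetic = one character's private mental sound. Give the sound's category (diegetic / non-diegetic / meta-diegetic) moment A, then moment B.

diegetic, non-diegetic

Moment A: a PA system is a real in-scene source and Chidinma reacts to it → diegetic.
Moment B: there is no longer any in-world source and no one can hear it — it has become underscore → non-diegetic.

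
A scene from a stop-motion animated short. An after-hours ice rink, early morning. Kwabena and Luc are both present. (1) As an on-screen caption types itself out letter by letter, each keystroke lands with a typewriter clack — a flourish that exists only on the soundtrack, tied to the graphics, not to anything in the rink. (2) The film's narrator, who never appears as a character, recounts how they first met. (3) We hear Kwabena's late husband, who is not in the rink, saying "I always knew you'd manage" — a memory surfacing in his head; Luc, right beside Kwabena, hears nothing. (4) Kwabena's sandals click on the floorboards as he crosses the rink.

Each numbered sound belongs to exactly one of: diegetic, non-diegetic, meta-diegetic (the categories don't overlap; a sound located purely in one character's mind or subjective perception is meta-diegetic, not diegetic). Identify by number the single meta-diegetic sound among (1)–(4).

(1) is non-diegetic: sound married to a title/caption — outside the diegesis by definition.
(2) the narrator exists outside the story world, addressing only the audience → non-diegetic.
Sound (3): a remembered line, private to Kwabena — not present in the room, not audible to Luc, so meta-diegetic.
Sound (4): it's the physical sound of Kwabena moving in the space, so diegetic.
Only (3) is meta-diegetic.

3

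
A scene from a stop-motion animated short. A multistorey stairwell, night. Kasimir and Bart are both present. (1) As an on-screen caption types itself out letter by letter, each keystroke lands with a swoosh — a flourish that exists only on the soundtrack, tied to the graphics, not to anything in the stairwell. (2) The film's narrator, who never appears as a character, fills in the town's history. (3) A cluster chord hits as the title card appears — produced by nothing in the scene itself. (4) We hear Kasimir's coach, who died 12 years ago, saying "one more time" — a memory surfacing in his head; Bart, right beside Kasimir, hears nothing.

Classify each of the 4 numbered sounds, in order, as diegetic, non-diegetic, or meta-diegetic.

(1) is non-diegetic: it accompanies on-screen graphics, not anything inside the story world.
(2) commentary laid over the scene from outside the fiction → non-diegetic.
(3) an editorial stinger — it belongs to the cut, not the story world → non-diegetic.
(4) it's Kasimir's recollection rendered as sound; the other character can't hear it → meta-diegetic.

non-diegetic, non-diegetic, non-diegetic, meta-diegetic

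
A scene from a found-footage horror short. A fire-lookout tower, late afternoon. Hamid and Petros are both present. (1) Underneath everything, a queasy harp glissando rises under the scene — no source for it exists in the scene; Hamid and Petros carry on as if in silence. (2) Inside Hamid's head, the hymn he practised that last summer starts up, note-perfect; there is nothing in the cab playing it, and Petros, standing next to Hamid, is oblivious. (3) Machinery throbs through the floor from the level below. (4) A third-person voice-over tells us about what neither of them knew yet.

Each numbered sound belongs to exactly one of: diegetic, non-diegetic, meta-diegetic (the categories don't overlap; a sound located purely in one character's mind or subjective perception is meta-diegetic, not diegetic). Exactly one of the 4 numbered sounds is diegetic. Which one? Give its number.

(1) it has no source in the story world and no character can hear it — it's underscore → non-diegetic.
Sound (2): remembered music, private to Hamid — Petros is oblivious because it isn't in the room, so meta-diegetic.
(3) it's the actual ambient sound of the location → diegetic.
(4) is non-diegetic: commentary laid over the scene from outside the fiction.
Only (3) is diegetic.

3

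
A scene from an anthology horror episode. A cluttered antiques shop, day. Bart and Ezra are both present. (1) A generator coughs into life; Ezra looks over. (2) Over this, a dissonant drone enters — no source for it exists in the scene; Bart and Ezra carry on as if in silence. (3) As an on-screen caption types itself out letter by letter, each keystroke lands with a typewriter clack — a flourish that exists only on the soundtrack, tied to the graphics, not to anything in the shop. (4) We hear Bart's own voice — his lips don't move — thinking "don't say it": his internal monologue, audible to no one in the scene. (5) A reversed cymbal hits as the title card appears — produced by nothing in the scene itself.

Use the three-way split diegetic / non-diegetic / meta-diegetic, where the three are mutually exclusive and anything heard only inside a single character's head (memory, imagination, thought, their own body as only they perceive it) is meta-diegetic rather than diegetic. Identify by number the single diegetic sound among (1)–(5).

(1) is diegetic: the sound comes from a generator physically present in the location.
Sound (2): score with no on-screen or off-screen source; it exists for the audience alone, so non-diegetic.
(3) is non-diegetic: the caption isn't part of the story world, so neither is the sound tied to it.
(4) is meta-diegetic: it's Bart's unspoken thought, heard only by the audience via his subjectivity.
(5) is non-diegetic: nothing in the scene produces it; it's an accent added for the audience.
Only (1) is diegetic.

1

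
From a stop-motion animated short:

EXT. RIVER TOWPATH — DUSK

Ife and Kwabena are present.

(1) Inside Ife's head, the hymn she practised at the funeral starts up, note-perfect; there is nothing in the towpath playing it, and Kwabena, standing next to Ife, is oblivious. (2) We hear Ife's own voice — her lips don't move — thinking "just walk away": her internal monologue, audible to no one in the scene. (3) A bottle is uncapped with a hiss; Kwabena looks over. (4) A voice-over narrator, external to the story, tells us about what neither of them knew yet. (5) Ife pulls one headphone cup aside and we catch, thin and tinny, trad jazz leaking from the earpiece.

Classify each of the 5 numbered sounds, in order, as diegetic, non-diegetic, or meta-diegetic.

meta-diegetic, meta-diegetic, diegetic, non-diegetic, diegetic

(1) it lives in Ife's subjectivity, not in the towpath → meta-diegetic.
(2) internal monologue — inside Ife's mind, not spoken into the scene → meta-diegetic.
(3) the sound comes from a bottle physically present in the location → diegetic.
Sound (4): external voice-over — not a character, not heard by anyone in the scene, so non-diegetic.
(5) the earpiece is a real device on Ife's head — source music → diegetic.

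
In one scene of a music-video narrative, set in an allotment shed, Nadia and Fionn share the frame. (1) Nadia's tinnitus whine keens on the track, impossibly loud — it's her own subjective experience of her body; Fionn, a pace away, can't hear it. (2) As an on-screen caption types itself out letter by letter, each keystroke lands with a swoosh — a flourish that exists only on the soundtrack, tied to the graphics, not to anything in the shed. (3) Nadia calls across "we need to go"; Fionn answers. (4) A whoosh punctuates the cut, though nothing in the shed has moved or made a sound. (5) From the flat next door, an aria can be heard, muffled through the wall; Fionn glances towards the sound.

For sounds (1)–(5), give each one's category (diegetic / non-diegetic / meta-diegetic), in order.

meta-diegetic, non-diegetic, diegetic, non-diegetic, diegetic

Sound (1): a subjective body sound — Nadia's private perception, inaudible to Fionn, so meta-diegetic.
(2) is non-diegetic: the caption isn't part of the story world, so neither is the sound tied to it.
(3) on-screen dialogue — Nadia speaks and Fionn is there to hear → diegetic.
(4) an editorial stinger — it belongs to the cut, not the story world → non-diegetic.
Sound (5): off-screen diegetic: the source is out of frame but still in the story's space, so diegetic.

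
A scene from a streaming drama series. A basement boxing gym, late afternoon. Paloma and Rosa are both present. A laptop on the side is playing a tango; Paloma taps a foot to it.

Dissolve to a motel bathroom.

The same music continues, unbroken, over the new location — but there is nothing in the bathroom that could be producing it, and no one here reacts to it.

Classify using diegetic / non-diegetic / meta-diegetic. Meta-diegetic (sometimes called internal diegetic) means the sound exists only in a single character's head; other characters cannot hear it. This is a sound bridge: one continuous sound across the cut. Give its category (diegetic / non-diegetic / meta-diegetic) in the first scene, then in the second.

diegetic, non-diegetic

Scene one: a laptop is an on-screen source and Paloma reacts to it → diegetic.
Scene two: there is no source in the bathroom and no one hears it — it's now underscore → non-diegetic.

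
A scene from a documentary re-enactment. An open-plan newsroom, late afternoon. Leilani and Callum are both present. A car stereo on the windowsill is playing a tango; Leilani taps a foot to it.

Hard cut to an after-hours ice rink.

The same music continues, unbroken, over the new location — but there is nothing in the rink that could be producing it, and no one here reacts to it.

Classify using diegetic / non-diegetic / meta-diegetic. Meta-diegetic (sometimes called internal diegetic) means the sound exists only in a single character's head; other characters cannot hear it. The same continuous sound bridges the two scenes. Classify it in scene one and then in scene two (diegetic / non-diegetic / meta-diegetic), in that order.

diegetic, non-diegetic

Scene one: a car stereo is an on-screen source and Leilani reacts to it → diegetic.
Scene two: there is no source in the rink and no one hears it — it's now underscore → non-diegetic.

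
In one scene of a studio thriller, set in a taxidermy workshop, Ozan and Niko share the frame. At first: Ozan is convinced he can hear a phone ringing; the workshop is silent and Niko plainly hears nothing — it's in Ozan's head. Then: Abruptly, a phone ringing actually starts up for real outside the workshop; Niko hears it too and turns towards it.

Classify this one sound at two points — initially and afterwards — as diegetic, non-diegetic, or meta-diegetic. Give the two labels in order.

meta-diegetic, diegetic

Initially: only Ozan 'hears' it — imagined, in his mind → meta-diegetic.
Afterwards: now there's a real external source and Niko hears it too — in the story world → diegetic.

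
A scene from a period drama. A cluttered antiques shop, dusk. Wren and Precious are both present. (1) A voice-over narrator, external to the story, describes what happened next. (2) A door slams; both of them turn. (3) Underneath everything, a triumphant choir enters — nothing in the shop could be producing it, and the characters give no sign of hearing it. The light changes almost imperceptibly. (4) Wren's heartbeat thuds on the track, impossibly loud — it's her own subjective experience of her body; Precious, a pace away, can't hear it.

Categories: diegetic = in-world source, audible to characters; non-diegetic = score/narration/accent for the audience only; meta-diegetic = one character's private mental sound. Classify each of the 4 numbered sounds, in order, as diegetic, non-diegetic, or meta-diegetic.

non-diegetic, diegetic, non-diegetic, meta-diegetic

Sound (1): commentary laid over the scene from outside the fiction, so non-diegetic.
(2) is diegetic: an in-world source (a door); characters could hear it.
(3) is non-diegetic: it has no source in the story world and no character can hear it — it's underscore.
Sound (4): a subjective body sound — Wren's private perception, inaudible to Precious, so meta-diegetic.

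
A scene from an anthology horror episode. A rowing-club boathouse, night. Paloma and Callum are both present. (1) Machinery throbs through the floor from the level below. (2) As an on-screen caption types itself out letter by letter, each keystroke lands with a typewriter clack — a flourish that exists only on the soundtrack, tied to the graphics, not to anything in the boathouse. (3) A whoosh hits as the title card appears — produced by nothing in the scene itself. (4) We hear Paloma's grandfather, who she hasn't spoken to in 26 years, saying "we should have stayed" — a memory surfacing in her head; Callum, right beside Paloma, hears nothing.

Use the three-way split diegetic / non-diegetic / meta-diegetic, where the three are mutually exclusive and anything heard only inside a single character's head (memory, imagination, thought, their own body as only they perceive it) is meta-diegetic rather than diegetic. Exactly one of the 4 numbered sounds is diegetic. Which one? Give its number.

Sound (1): machinery is part of the location's real environment, so diegetic.
Sound (2): the caption isn't part of the story world, so neither is the sound tied to it, so non-diegetic.
(3) it's a sound-design accent with no in-world source; no one in the scene can hear it → non-diegetic.
(4) it's Paloma's recollection rendered as sound; the other character can't hear it → meta-diegetic.
Only (1) is diegetic.

1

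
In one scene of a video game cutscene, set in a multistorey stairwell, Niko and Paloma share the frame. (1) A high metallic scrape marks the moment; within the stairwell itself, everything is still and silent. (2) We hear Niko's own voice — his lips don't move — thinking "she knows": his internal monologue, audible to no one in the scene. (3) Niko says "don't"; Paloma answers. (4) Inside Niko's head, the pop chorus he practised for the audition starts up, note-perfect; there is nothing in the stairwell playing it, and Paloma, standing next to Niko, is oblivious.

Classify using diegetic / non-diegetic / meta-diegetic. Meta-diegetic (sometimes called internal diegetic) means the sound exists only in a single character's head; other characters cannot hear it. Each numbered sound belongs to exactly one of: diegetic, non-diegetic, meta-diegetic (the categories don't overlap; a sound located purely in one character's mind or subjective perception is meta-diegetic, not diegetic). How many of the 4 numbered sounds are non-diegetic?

(1) is non-diegetic: it's a sound-design accent with no in-world source; no one in the scene can hear it.
Sound (2): it's Niko's unspoken thought, heard only by the audience via his subjectivity, so meta-diegetic.
Sound (3): Niko is a character speaking aloud in the scene, so diegetic.
(4) is meta-diegetic: it lives in Niko's subjectivity, not in the stairwell.
Non-diegetic: (1) — that's 1.

1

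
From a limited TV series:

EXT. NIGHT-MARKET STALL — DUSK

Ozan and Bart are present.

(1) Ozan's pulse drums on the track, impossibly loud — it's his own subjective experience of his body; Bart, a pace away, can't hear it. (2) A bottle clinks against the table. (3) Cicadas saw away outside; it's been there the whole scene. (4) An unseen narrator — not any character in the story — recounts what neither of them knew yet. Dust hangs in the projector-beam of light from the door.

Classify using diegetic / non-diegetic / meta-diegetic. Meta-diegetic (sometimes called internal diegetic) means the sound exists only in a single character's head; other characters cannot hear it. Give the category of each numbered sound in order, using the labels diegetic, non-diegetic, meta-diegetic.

(1) a subjective body sound — Ozan's private perception, inaudible to Bart → meta-diegetic.
Sound (2): a bottle is a real object/event in the scene's world, so diegetic.
(3) is diegetic: it's the actual ambient sound of the location.
(4) external voice-over — not a character, not heard by anyone in the scene → non-diegetic.

meta-diegetic, diegetic, diegetic, non-diegetic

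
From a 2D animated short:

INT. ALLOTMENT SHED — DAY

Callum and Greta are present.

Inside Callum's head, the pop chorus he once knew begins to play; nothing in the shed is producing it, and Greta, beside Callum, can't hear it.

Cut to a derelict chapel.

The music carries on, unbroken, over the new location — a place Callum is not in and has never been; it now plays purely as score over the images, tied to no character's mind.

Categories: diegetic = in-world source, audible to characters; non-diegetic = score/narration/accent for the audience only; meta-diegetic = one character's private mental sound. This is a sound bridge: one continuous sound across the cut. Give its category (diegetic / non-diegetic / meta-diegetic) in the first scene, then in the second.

meta-diegetic, non-diegetic

Scene one: the music exists only inside Callum's mind; Greta can't hear it → meta-diegetic.
Scene two: it's detached from Callum entirely and plays over unrelated images with no in-world source — conventional underscore → non-diegetic.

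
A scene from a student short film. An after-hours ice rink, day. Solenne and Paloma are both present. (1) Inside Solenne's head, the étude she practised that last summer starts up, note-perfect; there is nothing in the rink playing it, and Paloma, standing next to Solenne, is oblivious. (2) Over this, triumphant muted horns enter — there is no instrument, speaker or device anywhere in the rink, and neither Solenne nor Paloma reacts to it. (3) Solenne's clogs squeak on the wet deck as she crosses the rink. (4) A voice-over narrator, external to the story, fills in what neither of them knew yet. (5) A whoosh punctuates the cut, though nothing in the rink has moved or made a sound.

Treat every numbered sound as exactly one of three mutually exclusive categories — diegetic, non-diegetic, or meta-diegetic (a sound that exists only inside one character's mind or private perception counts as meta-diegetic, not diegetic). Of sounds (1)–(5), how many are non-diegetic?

3

(1) is meta-diegetic: it lives in Solenne's subjectivity, not in the rink.
Sound (2): score with no on-screen or off-screen source; it exists for the audience alone, so non-diegetic.
(3) it's the physical sound of Solenne moving in the space → diegetic.
Sound (4): the narrator exists outside the story world, addressing only the audience, so non-diegetic.
Sound (5): it's a sound-design accent with no in-world source; no one in the scene can hear it, so non-diegetic.
Non-diegetic: (2), (4), (5) — that's 3.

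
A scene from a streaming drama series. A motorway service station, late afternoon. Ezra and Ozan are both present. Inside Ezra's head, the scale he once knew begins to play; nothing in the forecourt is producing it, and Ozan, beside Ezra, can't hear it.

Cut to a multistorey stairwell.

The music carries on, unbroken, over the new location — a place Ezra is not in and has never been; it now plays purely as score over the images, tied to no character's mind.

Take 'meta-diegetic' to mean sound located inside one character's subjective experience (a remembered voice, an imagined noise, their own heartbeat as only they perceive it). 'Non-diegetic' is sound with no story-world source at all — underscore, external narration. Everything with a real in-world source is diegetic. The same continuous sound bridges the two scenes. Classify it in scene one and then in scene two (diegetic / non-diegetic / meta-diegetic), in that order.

Scene one: the music exists only inside Ezra's mind; Ozan can't hear it → meta-diegetic.
Scene two: it's detached from Ezra entirely and plays over unrelated images with no in-world source — conventional underscore → non-diegetic.

meta-diegetic, non-diegetic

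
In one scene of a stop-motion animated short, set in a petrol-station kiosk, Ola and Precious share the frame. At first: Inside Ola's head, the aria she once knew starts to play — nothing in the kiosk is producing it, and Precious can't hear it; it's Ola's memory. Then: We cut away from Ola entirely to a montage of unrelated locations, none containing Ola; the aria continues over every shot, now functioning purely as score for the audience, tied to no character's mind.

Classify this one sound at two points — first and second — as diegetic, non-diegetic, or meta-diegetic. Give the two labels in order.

First: the music lives inside Ola's mind alone; Precious can't hear it → meta-diegetic.
Second: once it plays over shots Ola isn't in, detached from any character's subjectivity, it's conventional underscore → non-diegetic.

meta-diegetic, non-diegetic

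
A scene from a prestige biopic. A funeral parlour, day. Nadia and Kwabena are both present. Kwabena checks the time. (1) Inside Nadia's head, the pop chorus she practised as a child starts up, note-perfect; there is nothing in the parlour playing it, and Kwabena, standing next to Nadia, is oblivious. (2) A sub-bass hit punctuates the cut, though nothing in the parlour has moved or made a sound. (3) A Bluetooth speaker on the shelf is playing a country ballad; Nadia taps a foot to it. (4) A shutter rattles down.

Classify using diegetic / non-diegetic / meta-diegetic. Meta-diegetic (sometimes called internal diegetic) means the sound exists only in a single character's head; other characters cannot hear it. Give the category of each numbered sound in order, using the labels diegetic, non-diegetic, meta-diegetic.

meta-diegetic, non-diegetic, diegetic, diegetic

(1) is meta-diegetic: remembered music, private to Nadia — Kwabena is oblivious because it isn't in the room.
(2) an editorial stinger — it belongs to the cut, not the story world → non-diegetic.
Sound (3): a Bluetooth speaker is a physical source in the scene and Nadia reacts to it, so diegetic.
(4) the sound comes from a shutter physically present in the location → diegetic.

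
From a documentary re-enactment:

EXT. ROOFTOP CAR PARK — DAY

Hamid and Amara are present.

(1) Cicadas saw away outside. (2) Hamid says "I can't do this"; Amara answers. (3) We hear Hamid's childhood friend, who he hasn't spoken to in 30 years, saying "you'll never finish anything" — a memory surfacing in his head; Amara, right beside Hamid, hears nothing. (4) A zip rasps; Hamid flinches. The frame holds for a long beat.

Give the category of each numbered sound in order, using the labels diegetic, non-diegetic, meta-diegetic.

(1) cicadas is part of the location's real environment → diegetic.
(2) on-screen dialogue — Hamid speaks and Amara is there to hear → diegetic.
Sound (3): it's Hamid's recollection rendered as sound; the other character can't hear it, so meta-diegetic.
(4) an in-world source (a zip); characters could hear it → diegetic.

diegetic, diegetic, meta-diegetic, diegetic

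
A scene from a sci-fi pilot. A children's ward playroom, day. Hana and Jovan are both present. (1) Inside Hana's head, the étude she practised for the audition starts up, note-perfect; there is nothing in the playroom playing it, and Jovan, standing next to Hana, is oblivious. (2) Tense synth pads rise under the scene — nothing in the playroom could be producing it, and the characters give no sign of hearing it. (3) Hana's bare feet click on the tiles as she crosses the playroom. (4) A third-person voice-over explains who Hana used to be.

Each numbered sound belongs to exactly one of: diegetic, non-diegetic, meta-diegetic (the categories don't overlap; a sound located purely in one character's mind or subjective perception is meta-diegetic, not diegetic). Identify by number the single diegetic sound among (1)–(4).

(1) is meta-diegetic: it lives in Hana's subjectivity, not in the playroom.
(2) is non-diegetic: nothing in the playroom produces it and the characters don't hear it — pure soundtrack.
Sound (3): it's the physical sound of Hana moving in the space, so diegetic.
Sound (4): the narrator exists outside the story world, addressing only the audience, so non-diegetic.
Only (3) is diegetic.

3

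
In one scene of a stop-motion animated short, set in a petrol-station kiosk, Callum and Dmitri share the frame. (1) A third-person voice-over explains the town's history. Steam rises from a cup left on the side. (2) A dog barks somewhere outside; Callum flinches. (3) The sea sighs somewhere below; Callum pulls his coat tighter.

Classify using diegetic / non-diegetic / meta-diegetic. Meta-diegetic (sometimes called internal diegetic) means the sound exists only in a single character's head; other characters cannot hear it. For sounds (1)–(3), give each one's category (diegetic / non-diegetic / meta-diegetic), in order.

non-diegetic, diegetic, diegetic

(1) is non-diegetic: external voice-over — not a character, not heard by anyone in the scene.
Sound (2): the sound comes from a dog physically present in the location, so diegetic.
Sound (3): it's the actual ambient sound of the location, so diegetic.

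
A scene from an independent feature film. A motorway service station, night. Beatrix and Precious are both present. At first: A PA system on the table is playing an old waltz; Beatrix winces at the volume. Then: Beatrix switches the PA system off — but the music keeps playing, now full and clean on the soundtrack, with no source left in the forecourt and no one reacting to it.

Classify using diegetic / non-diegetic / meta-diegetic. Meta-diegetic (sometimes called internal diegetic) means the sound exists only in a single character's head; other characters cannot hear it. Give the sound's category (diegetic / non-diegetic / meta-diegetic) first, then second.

diegetic, non-diegetic

First: a PA system is a real in-scene source and Beatrix reacts to it → diegetic.
Second: there is no longer any in-world source and no one can hear it — it has become underscore → non-diegetic.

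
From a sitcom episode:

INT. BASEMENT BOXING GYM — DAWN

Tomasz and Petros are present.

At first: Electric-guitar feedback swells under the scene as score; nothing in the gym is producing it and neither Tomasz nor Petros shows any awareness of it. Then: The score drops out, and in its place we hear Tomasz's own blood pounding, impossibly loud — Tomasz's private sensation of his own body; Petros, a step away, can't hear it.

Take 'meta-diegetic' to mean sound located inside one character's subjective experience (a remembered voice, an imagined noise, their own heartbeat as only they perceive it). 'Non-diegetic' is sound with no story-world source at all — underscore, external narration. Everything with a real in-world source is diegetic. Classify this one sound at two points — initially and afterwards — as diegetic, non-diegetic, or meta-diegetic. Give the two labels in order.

non-diegetic, meta-diegetic

Initially: underscore with no in-world source, inaudible to the characters → non-diegetic.
Afterwards: the body sound is Tomasz's subjective perception alone — Petros can't hear it → meta-diegetic.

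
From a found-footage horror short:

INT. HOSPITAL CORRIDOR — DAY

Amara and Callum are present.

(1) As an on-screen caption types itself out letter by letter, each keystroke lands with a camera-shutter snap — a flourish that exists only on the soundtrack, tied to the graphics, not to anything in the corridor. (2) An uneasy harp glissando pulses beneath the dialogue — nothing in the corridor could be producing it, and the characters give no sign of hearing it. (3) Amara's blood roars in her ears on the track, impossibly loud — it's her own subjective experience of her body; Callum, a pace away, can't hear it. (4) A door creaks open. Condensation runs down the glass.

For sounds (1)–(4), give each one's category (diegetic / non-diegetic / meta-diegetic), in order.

non-diegetic, non-diegetic, meta-diegetic, diegetic

(1) is non-diegetic: it accompanies on-screen graphics, not anything inside the story world.
Sound (2): score with no on-screen or off-screen source; it exists for the audience alone, so non-diegetic.
(3) is meta-diegetic: point-of-audition from inside Amara's body; not a sound in the room.
Sound (4): an in-world source (a door); characters could hear it, so diegetic.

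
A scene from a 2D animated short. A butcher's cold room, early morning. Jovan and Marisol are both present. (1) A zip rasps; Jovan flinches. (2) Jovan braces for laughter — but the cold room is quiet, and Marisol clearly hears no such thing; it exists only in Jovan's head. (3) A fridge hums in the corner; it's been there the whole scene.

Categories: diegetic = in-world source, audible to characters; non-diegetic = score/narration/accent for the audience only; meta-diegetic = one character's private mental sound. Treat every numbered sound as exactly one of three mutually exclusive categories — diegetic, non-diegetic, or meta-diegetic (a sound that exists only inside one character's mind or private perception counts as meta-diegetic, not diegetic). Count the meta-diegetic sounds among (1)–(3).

(1) a zip is a real object/event in the scene's world → diegetic.
(2) is meta-diegetic: Jovan alone 'hears' it — an imagined sound, not present in the space.
Sound (3): it's the actual ambient sound of the location, so diegetic.
So 1 of the 3 is meta-diegetic: (2).

1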